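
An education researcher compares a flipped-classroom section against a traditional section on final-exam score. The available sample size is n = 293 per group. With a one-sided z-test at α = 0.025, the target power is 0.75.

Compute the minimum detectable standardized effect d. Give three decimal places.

Required noncentrality: δ = z_{0.025} + z_{0.25} = 1.960 + 0.674 = 2.634.
δ = d·√(n/2) ⇒ d = δ/√(n/2) = 2.634/√(293/2) = 0.2177.

d ≈ 0.218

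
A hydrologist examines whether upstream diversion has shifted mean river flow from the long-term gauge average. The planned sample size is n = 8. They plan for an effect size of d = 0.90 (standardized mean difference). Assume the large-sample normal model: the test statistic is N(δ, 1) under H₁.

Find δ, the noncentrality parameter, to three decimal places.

The noncentrality parameter scales effect size by the design's sample-size factor: δ = d·√n = 0.90 × √8 = 2.5456

δ ≈ 2.546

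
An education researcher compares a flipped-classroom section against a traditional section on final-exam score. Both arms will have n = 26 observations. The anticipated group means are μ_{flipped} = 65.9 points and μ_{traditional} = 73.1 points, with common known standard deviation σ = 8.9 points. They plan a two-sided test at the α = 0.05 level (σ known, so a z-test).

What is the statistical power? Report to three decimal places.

Power ≈ 0.831

Standardized effect: d = |μ_{flipped} − μ_{traditional}| / σ = |65.9 − 73.1| / 8.9 = 0.8090
Noncentrality parameter: δ = d·√(n/2) = 0.8090 × √(26/2) = 2.9169
Two-sided α = 0.05 → critical value z_{0.025} = 1.960.
Power = Φ(δ − 1.960) + Φ(−δ − 1.960) = Φ(0.957) + Φ(-4.877) = 0.8307 + 0.0000 = 0.8307.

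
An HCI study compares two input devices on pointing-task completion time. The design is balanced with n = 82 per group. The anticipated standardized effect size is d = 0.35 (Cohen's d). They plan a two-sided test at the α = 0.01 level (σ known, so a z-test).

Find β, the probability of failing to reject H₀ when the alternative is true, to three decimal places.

β ≈ 0.631

Noncentrality parameter: δ = d·√(n/2) = 0.35 × √(82/2) = 2.2411
Two-sided α = 0.01 → critical value z_{0.005} = 2.576.
Power = Φ(δ − 2.576) + Φ(−δ − 2.576) = Φ(-0.335) + Φ(-4.817) = 0.3689 + 0.0000 = 0.3689.
Type II error: β = 1 − power = 1 − 0.3689 = 0.6311.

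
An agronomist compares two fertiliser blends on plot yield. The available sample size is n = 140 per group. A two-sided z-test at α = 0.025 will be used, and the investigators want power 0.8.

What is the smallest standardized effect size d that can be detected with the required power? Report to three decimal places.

Need Φ(δ − 2.241) = 0.8, so δ = 2.241 + 0.842 = 3.083.
(The second rejection-region term Φ(−δ − z_{α/2}) is negligible and dropped.)
δ = d·√(n/2) ⇒ d = δ/√(n/2) = 3.083/√(140/2) = 0.3685.

d ≈ 0.368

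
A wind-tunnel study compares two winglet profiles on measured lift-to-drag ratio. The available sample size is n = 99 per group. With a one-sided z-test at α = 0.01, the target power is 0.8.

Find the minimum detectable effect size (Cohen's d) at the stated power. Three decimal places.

d ≈ 0.450

Required noncentrality: δ = z_{0.01} + z_{0.20} = 2.326 + 0.842 = 3.168.
δ = d·√(n/2) ⇒ d = δ/√(n/2) = 3.168/√(99/2) = 0.4503.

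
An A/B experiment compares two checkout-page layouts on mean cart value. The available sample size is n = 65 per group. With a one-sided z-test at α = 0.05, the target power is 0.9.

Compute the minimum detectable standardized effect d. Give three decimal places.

Need Φ(δ − 1.645) = 0.9, so δ = 1.645 + 1.282 = 2.926.
δ = d·√(n/2) ⇒ d = δ/√(n/2) = 2.926/√(65/2) = 0.5133.

d ≈ 0.513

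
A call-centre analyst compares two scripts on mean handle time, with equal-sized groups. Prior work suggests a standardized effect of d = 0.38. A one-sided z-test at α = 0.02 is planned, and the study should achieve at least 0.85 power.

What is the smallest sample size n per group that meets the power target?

Set Φ(δ − 2.054) = 0.85; then δ − 2.054 = Φ⁻¹(0.85) = 1.036, giving δ = 3.090.
δ = d·√(n/2) ⇒ n = 2(δ/d)² = 2 × (3.090 / 0.38)² = 132.26.
Round up to the next whole unit.

n = 133 per group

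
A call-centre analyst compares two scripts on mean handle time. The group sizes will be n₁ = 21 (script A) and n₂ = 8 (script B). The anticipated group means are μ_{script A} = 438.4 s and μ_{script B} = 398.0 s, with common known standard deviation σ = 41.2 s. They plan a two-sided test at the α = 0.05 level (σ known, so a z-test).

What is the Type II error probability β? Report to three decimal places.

Standardized effect: d = |μ_{script A} − μ_{script B}| / σ = |438.4 − 398.0| / 41.2 = 0.9806
Noncentrality parameter: δ = d / √(1/n₁ + 1/n₂) = 0.9806 / √(1/21 + 1/8) = 2.3602
Two-sided α = 0.05 → critical value z_{0.025} = 1.960.
Power = Φ(δ − 1.960) + Φ(−δ − 1.960) = Φ(0.400) + Φ(-4.320) = 0.6555 + 0.0000 = 0.6555.
Type II error: β = 1 − power = 1 − 0.6555 = 0.3445.

β ≈ 0.345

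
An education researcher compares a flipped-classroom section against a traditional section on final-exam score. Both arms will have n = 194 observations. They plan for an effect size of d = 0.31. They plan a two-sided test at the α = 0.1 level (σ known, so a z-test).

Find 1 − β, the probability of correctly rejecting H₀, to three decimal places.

Power ≈ 0.920

Noncentrality parameter: δ = d·√(n/2) = 0.31 × √(194/2) = 3.0531
Two-sided α = 0.1 → critical value z_{0.05} = 1.645.
Power = Φ(δ − 1.645) + Φ(−δ − 1.645) = Φ(1.408) + Φ(-4.698) = 0.9205 + 0.0000 = 0.9205.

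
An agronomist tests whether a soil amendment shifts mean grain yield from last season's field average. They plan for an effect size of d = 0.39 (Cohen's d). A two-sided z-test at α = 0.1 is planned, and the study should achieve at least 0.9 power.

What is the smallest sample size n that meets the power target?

n = 57

Set Φ(δ − 1.645) = 0.9; then δ − 1.645 = Φ⁻¹(0.9) = 1.282, giving δ = 2.926.
(For δ > 0 the lower-tail rejection region contributes negligibly to power, so the one-term inversion is standard.)
δ = d·√n ⇒ n = (δ/d)² = (2.926 / 0.39)² = 56.30.
Round up to the next whole unit.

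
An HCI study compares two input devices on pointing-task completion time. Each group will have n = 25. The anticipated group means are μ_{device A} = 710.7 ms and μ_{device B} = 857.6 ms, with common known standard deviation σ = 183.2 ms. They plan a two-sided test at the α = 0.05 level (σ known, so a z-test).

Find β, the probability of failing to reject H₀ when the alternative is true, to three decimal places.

β ≈ 0.191

Standardized effect: d = |μ_{device A} − μ_{device B}| / σ = |710.7 − 857.6| / 183.2 = 0.8019
Noncentrality parameter: δ = d·√(n/2) = 0.8019 × √(25/2) = 2.8350
Critical value for a two-sided test at α = 0.05: z_{α/2} = 1.960.
Power = Φ(δ − 1.960) + Φ(−δ − 1.960) = Φ(0.875) + Φ(-4.795) = 0.8092 + 0.0000 = 0.8092.
Type II error: β = 1 − power = 1 − 0.8092 = 0.1908.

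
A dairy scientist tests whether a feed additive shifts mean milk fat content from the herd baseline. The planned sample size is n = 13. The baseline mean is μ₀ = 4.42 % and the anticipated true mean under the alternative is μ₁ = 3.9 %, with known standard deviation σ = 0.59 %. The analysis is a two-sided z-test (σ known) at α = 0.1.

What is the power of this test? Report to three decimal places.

Power ≈ 0.937

Standardized effect: d = |μ₁ − μ₀| / σ = |3.9 − 4.42| / 0.59 = 0.8814
Noncentrality parameter: δ = d·√n = 0.8814 × √13 = 3.1778
Critical value for a two-sided test at α = 0.1: z_{α/2} = 1.645.
Power = Φ(δ − 1.645) + Φ(−δ − 1.645) = Φ(1.533) + Φ(-4.823) = 0.9374 + 0.0000 = 0.9374.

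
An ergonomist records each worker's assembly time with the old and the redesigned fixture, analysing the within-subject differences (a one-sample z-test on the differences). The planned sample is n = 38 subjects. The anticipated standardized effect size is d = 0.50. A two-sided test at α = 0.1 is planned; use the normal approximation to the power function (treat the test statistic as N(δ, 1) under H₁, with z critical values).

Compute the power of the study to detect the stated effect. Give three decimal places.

Power ≈ 0.925

Noncentrality parameter: λ = d·√n = 0.50 × √38 = 3.0822
Two-sided α = 0.1 → critical value z_{0.05} = 1.645.
Power = Φ(λ − 1.645) + Φ(−λ − 1.645) = Φ(1.437) + Φ(-4.727) = 0.9247 + 0.0000 = 0.9247.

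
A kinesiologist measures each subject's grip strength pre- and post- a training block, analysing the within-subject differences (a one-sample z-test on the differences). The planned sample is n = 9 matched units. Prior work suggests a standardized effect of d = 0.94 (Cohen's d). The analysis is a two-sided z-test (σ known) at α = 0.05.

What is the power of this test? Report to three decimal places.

Power ≈ 0.805

Noncentrality parameter: δ = d·√n = 0.94 × √9 = 2.8200
Critical value for a two-sided test at α = 0.05: z_{α/2} = 1.960.
Power = Φ(δ − 1.960) + Φ(−δ − 1.960) = Φ(0.860) + Φ(-4.780) = 0.8051 + 0.0000 = 0.8051.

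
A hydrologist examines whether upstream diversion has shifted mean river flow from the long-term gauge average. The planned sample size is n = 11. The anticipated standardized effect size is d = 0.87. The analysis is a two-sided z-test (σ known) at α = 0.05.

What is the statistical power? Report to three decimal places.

Noncentrality parameter: δ = d·√n = 0.87 × √11 = 2.8855
Two-sided α = 0.05 → critical value z_{0.025} = 1.960.
Power = Φ(δ − 1.960) + Φ(−δ − 1.960) = Φ(0.925) + Φ(-4.845) = 0.8226 + 0.0000 = 0.8226.

Power ≈ 0.823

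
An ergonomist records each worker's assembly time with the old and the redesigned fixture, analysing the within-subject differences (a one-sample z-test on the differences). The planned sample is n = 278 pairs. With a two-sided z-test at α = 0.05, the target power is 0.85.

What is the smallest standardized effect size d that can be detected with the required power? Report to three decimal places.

Need Φ(δ − 1.960) = 0.85, so δ = 1.960 + 1.036 = 2.996.
(Lower-tail contribution to power is negligible for δ > 0.)
δ = d·√n ⇒ d = δ/√n = 2.996/√278 = 0.1797.

d ≈ 0.180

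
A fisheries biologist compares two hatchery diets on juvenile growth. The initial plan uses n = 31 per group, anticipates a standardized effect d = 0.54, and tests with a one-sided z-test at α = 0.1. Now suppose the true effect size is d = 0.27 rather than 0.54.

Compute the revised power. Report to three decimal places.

With d = 0.27: δ = d·√(n/2) = 0.27 × √(31/2) = 1.0630. Critical value z_{0.1} = 1.282.
Revised power = P(Z > 1.282 − δ) = Φ(-0.219) = 0.4135.

Power ≈ 0.413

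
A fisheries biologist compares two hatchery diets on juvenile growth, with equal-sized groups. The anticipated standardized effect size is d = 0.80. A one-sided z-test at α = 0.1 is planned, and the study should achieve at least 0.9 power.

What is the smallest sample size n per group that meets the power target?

Set Φ(δ − 1.282) = 0.9; then δ − 1.282 = Φ⁻¹(0.9) = 1.282, giving δ = 2.563.
δ = d·√(n/2) ⇒ n = 2(δ/d)² = 2 × (2.563 / 0.80)² = 20.53.
Round up to the next whole unit.

n = 21 per group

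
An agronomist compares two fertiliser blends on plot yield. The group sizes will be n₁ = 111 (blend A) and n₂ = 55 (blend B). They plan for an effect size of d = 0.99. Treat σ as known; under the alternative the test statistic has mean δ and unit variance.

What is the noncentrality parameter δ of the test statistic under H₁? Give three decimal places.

δ = d / √(1/n₁ + 1/n₂) = 0.99 / √(1/111 + 1/55) = 6.0038

δ ≈ 6.004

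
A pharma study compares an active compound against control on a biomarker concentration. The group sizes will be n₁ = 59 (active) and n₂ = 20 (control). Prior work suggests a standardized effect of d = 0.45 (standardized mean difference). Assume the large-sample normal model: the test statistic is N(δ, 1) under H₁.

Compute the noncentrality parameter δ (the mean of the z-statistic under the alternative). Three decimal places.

The noncentrality parameter scales effect size by the design's sample-size factor: δ = d / √(1/n₁ + 1/n₂) = 0.45 / √(1/59 + 1/20) = 1.7392

δ ≈ 1.739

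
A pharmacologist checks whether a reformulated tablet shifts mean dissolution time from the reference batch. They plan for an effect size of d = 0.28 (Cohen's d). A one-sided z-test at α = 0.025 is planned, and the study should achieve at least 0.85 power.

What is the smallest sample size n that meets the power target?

For power 0.85 need Φ(δ − z_{0.025}) = 0.85, so δ = z_{0.025} + z_{0.15} = 1.960 + 1.036 = 2.996.
δ = d·√n ⇒ n = (δ/d)² = (2.996 / 0.28)² = 114.52.
Rounding up, n = 115.

n = 115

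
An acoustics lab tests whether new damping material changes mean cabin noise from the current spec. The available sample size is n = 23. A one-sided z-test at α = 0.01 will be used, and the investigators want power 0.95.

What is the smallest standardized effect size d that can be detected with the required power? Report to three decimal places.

Required noncentrality: δ = z_{0.01} + z_{0.05} = 2.326 + 1.645 = 3.971.
δ = d·√n ⇒ d = δ/√n = 3.971/√23 = 0.8281.

d ≈ 0.828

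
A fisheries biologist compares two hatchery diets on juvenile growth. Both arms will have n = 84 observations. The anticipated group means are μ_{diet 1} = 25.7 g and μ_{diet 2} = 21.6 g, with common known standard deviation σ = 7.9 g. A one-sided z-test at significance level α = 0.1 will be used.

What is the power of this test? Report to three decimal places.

Standardized effect: d = |μ_{diet 1} − μ_{diet 2}| / σ = |25.7 − 21.6| / 7.9 = 0.5190
Noncentrality parameter: δ = d·√(n/2) = 0.5190 × √(84/2) = 3.3634
One-sided α = 0.1 → critical value z_{0.1} = 1.282.
Power = Φ(δ − 1.282) = Φ(2.082) = 0.9813.

Power ≈ 0.981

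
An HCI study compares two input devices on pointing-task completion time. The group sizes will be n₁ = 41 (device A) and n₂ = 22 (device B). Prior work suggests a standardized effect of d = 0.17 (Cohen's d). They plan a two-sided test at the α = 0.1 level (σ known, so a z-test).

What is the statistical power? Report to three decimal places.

Noncentrality parameter: δ = d / √(1/n₁ + 1/n₂) = 0.17 / √(1/41 + 1/22) = 0.6433
Critical value for a two-sided test at α = 0.1: z_{α/2} = 1.645.
Power = Φ(δ − 1.645) + Φ(−δ − 1.645) = Φ(-1.002) + Φ(-2.288) = 0.1583 + 0.0111 = 0.1693.

Power ≈ 0.169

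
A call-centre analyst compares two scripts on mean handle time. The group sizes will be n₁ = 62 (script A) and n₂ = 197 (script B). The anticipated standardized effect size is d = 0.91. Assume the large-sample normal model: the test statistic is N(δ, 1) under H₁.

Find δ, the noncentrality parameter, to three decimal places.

The noncentrality parameter scales effect size by the design's sample-size factor: δ = d / √(1/n₁ + 1/n₂) = 0.91 / √(1/62 + 1/197) = 6.2491

δ ≈ 6.249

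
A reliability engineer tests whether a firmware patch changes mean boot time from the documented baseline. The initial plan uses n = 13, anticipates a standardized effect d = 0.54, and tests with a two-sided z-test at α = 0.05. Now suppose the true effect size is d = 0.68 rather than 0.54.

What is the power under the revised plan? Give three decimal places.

Power ≈ 0.689

With d = 0.68: δ = d·√n = 0.68 × √13 = 2.4518. Critical value z_{0.025} = 1.960.
Revised power = Φ(δ − 1.960) + Φ(−δ − 1.960) = Φ(0.492) + Φ(-4.412) = 0.6886 + 0.0000 = 0.6886.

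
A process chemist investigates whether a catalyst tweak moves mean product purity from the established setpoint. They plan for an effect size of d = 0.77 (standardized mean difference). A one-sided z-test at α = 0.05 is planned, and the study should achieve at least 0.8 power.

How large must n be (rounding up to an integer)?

n = 11

For power 0.8 need Φ(δ − z_{0.05}) = 0.8, so δ = z_{0.05} + z_{0.20} = 1.645 + 0.842 = 2.486.
δ = d·√n ⇒ n = (δ/d)² = (2.486 / 0.77)² = 10.43.
Rounding up, n = 11.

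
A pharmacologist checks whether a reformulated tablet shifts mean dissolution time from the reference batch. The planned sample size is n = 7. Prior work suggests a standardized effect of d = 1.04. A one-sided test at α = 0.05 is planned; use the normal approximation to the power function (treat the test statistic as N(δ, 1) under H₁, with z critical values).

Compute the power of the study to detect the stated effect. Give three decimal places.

Power ≈ 0.866

Noncentrality parameter: δ = d·√n = 1.04 × √7 = 2.7516
Critical value for a one-sided test at α = 0.05: z_α = 1.645.
Power = P(Z > 1.645 − δ) = Φ(1.107) = 0.8658.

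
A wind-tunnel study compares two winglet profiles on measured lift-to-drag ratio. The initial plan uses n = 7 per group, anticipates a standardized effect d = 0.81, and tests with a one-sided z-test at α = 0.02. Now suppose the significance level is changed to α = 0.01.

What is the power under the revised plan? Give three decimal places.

δ = d·√(n/2) = 0.81 × √(7/2) = 1.5154 (unchanged). New critical value: z_{0.01} = 2.326.
Revised power = P(Z > 2.326 − δ) = Φ(-0.811) = 0.2087.

Power ≈ 0.209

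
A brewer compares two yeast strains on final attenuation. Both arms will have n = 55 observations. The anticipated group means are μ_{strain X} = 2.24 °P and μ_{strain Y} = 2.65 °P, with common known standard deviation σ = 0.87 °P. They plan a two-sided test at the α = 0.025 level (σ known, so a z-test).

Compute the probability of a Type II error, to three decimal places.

β ≈ 0.409

Standardized effect: d = |μ_{strain X} − μ_{strain Y}| / σ = |2.24 − 2.65| / 0.87 = 0.4713
Noncentrality parameter: δ = d·√(n/2) = 0.4713 × √(55/2) = 2.4713
Critical value for a two-sided test at α = 0.025: z_{α/2} = 2.241.
Power = Φ(δ − 2.241) + Φ(−δ − 2.241) = Φ(0.230) + Φ(-4.713) = 0.5909 + 0.0000 = 0.5909.
Type II error: β = 1 − power = 1 − 0.5909 = 0.4091.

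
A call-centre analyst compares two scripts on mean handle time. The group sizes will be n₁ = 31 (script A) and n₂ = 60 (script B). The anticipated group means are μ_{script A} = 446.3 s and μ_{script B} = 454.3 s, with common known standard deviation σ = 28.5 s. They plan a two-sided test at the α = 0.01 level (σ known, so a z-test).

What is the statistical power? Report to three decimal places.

Standardized effect: d = |μ_{script A} − μ_{script B}| / σ = |446.3 − 454.3| / 28.5 = 0.2807
Noncentrality parameter: δ = d / √(1/n₁ + 1/n₂) = 0.2807 / √(1/31 + 1/60) = 1.2691
Critical value for a two-sided test at α = 0.01: z_{α/2} = 2.576.
Power = Φ(δ − 2.576) + Φ(−δ − 2.576) = Φ(-1.307) + Φ(-3.845) = 0.0956 + 0.0001 = 0.0957.

Power ≈ 0.096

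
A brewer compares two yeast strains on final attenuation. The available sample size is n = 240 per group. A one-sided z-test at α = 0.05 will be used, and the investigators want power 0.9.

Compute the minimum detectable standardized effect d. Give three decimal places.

Need Φ(δ − 1.645) = 0.9, so δ = 1.645 + 1.282 = 2.926.
δ = d·√(n/2) ⇒ d = δ/√(n/2) = 2.926/√(240/2) = 0.2671.

d ≈ 0.267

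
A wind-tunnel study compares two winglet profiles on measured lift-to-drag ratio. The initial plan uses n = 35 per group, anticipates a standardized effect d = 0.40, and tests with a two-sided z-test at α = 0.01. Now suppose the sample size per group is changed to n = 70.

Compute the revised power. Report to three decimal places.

With n = 70 per group: δ = d·√(n/2) = 0.40 × √(70/2) = 2.3664. Critical value z_{0.005} = 2.576.
Revised power = Φ(δ − 2.576) + Φ(−δ − 2.576) = Φ(-0.209) + Φ(-4.942) = 0.4171 + 0.0000 = 0.4171.

Power ≈ 0.417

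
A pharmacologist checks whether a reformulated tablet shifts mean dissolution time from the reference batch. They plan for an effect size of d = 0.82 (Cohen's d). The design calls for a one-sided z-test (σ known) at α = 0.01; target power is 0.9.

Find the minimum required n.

n = 20

For power 0.9 need Φ(δ − z_{0.01}) = 0.9, so δ = z_{0.01} + z_{0.10} = 2.326 + 1.282 = 3.608.
δ = d·√n ⇒ n = (δ/d)² = (3.608 / 0.82)² = 19.36.
Round up to the next whole unit.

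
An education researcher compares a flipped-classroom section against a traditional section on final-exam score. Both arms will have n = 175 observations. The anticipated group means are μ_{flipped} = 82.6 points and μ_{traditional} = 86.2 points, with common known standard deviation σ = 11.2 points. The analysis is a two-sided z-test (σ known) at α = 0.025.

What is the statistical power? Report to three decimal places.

Standardized effect: d = |μ_{flipped} − μ_{traditional}| / σ = |82.6 − 86.2| / 11.2 = 0.3214
Noncentrality parameter: δ = d·√(n/2) = 0.3214 × √(175/2) = 3.0067
Two-sided α = 0.025 → critical value z_{0.0125} = 2.241.
Power = Φ(δ − 2.241) + Φ(−δ − 2.241) = Φ(0.765) + Φ(-5.248) = 0.7779 + 0.0000 = 0.7779.

Power ≈ 0.778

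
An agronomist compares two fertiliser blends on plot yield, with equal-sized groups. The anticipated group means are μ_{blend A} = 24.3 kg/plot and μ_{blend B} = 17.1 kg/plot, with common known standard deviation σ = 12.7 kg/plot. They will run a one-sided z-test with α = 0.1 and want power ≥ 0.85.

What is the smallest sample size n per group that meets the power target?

n = 34 per group

Standardized effect: d = |μ_{blend A} − μ_{blend B}| / σ = |24.3 − 17.1| / 12.7 = 0.5669
Set Φ(δ − 1.282) = 0.85; then δ − 1.282 = Φ⁻¹(0.85) = 1.036, giving δ = 2.318.
δ = d·√(n/2) ⇒ n = 2(δ/d)² = 2 × (2.318 / 0.5669)² = 33.43.
Round up to the next whole unit.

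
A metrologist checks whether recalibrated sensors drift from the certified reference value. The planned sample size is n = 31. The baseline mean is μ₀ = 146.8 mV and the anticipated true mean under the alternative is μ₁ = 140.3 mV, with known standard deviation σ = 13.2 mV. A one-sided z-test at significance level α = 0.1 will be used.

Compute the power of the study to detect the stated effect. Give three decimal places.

Standardized effect: d = |μ₁ − μ₀| / σ = |140.3 − 146.8| / 13.2 = 0.4924
Noncentrality parameter: δ = d·√n = 0.4924 × √31 = 2.7417
Critical value for a one-sided test at α = 0.1: z_α = 1.282.
Power = P(Z > 1.282 − δ) = Φ(1.460) = 0.9279.

Power ≈ 0.928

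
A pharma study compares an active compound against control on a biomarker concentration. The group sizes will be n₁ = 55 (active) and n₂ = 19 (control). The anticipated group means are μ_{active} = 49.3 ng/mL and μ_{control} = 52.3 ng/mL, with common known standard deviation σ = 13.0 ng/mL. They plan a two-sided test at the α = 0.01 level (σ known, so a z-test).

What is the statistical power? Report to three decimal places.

Standardized effect: d = |μ_{active} − μ_{control}| / σ = |49.3 − 52.3| / 13.0 = 0.2308
Noncentrality parameter: δ = d / √(1/n₁ + 1/n₂) = 0.2308 / √(1/55 + 1/19) = 0.8672
Two-sided α = 0.01 → critical value z_{0.005} = 2.576.
Power = Φ(δ − 2.576) + Φ(−δ − 2.576) = Φ(-1.709) + Φ(-3.443) = 0.0438 + 0.0003 = 0.0440.

Power ≈ 0.044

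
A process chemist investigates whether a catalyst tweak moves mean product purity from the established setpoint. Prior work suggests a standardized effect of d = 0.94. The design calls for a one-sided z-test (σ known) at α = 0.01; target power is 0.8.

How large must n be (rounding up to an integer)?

For power 0.8 need Φ(δ − z_{0.01}) = 0.8, so δ = z_{0.01} + z_{0.20} = 2.326 + 0.842 = 3.168.
δ = d·√n ⇒ n = (δ/d)² = (3.168 / 0.94)² = 11.36.
Round up to the next whole unit.

n = 12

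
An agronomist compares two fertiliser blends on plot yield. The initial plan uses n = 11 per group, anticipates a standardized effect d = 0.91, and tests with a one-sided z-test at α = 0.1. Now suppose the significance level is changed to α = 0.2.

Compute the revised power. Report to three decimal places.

Power ≈ 0.902

δ = d·√(n/2) = 0.91 × √(11/2) = 2.1341 (unchanged). New critical value: z_{0.2} = 0.842.
Revised power = Φ(δ − 0.842) = Φ(1.293) = 0.9019.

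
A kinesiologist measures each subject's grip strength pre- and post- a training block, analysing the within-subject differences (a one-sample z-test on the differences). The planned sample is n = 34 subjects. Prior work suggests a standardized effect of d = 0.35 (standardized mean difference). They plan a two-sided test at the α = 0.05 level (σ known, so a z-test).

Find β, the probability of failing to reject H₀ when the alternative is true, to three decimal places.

β ≈ 0.468

Noncentrality parameter: δ = d·√n = 0.35 × √34 = 2.0408
Critical value for a two-sided test at α = 0.05: z_{α/2} = 1.960.
Power = Φ(δ − 1.960) + Φ(−δ − 1.960) = Φ(0.081) + Φ(-4.001) = 0.5322 + 0.0000 = 0.5323.
Type II error: β = 1 − power = 1 − 0.5323 = 0.4677.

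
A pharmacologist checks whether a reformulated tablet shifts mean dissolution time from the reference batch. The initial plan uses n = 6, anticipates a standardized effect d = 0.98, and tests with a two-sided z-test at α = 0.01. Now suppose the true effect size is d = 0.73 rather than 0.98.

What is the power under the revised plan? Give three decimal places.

With d = 0.73: δ = d·√n = 0.73 × √6 = 1.7881. Critical value z_{0.005} = 2.576.
Revised power = Φ(δ − 2.576) + Φ(−δ − 2.576) = Φ(-0.788) + Φ(-4.364) = 0.2154 + 0.0000 = 0.2154.

Power ≈ 0.215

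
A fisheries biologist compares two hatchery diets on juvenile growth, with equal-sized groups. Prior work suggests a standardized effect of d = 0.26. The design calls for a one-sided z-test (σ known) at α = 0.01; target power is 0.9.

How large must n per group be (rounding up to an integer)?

Set Φ(δ − 2.326) = 0.9; then δ − 2.326 = Φ⁻¹(0.9) = 1.282, giving δ = 3.608.
δ = d·√(n/2) ⇒ n = 2(δ/d)² = 2 × (3.608 / 0.26)² = 385.12.
Rounding up, n = 386 per group.

n = 386 per group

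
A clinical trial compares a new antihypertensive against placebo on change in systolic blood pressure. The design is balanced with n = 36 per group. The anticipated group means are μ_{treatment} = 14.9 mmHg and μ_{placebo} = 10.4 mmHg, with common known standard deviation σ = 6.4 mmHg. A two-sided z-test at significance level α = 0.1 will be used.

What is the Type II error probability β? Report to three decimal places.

β ≈ 0.090

Standardized effect: d = |μ_{treatment} − μ_{placebo}| / σ = |14.9 − 10.4| / 6.4 = 0.7031
Noncentrality parameter: δ = d·√(n/2) = 0.7031 × √(36/2) = 2.9831
Two-sided α = 0.1 → critical value z_{0.05} = 1.645.
Power = Φ(δ − 1.645) + Φ(−δ − 1.645) = Φ(1.338) + Φ(-4.628) = 0.9096 + 0.0000 = 0.9096.
Type II error: β = 1 − power = 1 − 0.9096 = 0.0904.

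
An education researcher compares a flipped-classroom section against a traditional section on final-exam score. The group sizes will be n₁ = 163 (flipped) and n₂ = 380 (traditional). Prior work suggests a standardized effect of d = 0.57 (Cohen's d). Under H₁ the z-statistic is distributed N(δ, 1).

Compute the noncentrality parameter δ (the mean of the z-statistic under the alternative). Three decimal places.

δ ≈ 6.088

δ = d / √(1/n₁ + 1/n₂) = 0.57 / √(1/163 + 1/380) = 6.0878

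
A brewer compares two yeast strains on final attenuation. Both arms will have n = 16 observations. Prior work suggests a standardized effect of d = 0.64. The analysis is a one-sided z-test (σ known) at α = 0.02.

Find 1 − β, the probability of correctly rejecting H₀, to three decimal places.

Noncentrality parameter: δ = d·√(n/2) = 0.64 × √(16/2) = 1.8102
One-sided α = 0.02 → critical value z_{0.02} = 2.054.
Power = P(Z > 2.054 − δ) = Φ(-0.244) = 0.4038.

Power ≈ 0.404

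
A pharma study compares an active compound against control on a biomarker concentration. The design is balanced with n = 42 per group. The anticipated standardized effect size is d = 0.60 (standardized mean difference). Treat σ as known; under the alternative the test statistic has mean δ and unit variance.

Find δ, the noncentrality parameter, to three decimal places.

δ ≈ 2.750

The noncentrality parameter scales effect size by the design's sample-size factor: δ = d·√(n/2) = 0.60 × √(42/2) = 2.7495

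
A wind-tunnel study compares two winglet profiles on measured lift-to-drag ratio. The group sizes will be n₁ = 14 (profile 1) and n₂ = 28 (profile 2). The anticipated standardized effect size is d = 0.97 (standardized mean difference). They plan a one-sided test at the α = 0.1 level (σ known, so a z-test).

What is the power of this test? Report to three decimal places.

Power ≈ 0.954

Noncentrality parameter: δ = d / √(1/n₁ + 1/n₂) = 0.97 / √(1/14 + 1/28) = 2.9634
One-sided α = 0.1 → critical value z_{0.1} = 1.282.
Power = Φ(δ − 1.282) = Φ(1.682) = 0.9537.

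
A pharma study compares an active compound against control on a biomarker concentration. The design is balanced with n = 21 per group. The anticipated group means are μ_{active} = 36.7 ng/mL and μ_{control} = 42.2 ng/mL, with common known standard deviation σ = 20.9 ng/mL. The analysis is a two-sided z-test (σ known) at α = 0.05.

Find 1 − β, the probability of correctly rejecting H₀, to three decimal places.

Power ≈ 0.137

Standardized effect: d = |μ_{active} − μ_{control}| / σ = |36.7 − 42.2| / 20.9 = 0.2632
Noncentrality parameter: δ = d·√(n/2) = 0.2632 × √(21/2) = 0.8527
Two-sided α = 0.05 → critical value z_{0.025} = 1.960.
Power = Φ(δ − 1.960) + Φ(−δ − 1.960) = Φ(-1.107) + Φ(-2.813) = 0.1341 + 0.0025 = 0.1366.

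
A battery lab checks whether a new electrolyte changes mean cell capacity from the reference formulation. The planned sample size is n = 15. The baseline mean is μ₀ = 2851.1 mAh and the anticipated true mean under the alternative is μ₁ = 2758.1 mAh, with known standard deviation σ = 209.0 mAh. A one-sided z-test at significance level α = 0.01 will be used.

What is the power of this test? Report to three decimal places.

Power ≈ 0.273

Standardized effect: d = |μ₁ − μ₀| / σ = |2758.1 − 2851.1| / 209.0 = 0.4450
Noncentrality parameter: δ = d·√n = 0.4450 × √15 = 1.7234
Critical value for a one-sided test at α = 0.01: z_α = 2.326.
Power = Φ(δ − 2.326) = Φ(-0.603) = 0.2733.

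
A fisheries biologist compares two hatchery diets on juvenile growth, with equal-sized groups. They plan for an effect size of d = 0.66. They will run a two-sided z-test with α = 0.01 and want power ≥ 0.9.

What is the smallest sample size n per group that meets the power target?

n = 69 per group

For power 0.9 need Φ(δ − z_{0.005}) = 0.9, so δ = z_{0.005} + z_{0.10} = 2.576 + 1.282 = 3.857.
(Ignoring the negligible lower-tail rejection probability gives the usual closed-form inversion.)
δ = d·√(n/2) ⇒ n = 2(δ/d)² = 2 × (3.857 / 0.66)² = 68.32.
Rounding up, n = 69 per group.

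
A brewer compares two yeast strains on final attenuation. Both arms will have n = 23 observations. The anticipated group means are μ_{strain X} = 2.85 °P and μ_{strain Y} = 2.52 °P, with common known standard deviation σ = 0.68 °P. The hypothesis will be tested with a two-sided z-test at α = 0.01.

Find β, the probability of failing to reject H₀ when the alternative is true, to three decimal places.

Standardized effect: d = |μ_{strain X} − μ_{strain Y}| / σ = |2.85 − 2.52| / 0.68 = 0.4853
Noncentrality parameter: δ = d·√(n/2) = 0.4853 × √(23/2) = 1.6457
Two-sided α = 0.01 → critical value z_{0.005} = 2.576.
Power = Φ(δ − 2.576) + Φ(−δ − 2.576) = Φ(-0.930) + Φ(-4.222) = 0.1762 + 0.0000 = 0.1762.
Type II error: β = 1 − power = 1 − 0.1762 = 0.8238.

β ≈ 0.824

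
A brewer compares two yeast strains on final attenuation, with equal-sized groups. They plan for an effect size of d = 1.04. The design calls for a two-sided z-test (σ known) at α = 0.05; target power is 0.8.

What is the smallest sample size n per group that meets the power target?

Set Φ(δ − 1.960) = 0.8; then δ − 1.960 = Φ⁻¹(0.8) = 0.842, giving δ = 2.802.
(Ignoring the negligible lower-tail rejection probability gives the usual closed-form inversion.)
δ = d·√(n/2) ⇒ n = 2(δ/d)² = 2 × (2.802 / 1.04)² = 14.51.
Round up to the next whole unit.

n = 15 per group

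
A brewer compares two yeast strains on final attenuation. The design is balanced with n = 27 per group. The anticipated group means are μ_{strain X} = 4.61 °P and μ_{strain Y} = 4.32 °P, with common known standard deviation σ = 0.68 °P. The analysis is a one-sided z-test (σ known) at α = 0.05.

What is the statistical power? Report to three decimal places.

Power ≈ 0.469

Standardized effect: d = |μ_{strain X} − μ_{strain Y}| / σ = |4.61 − 4.32| / 0.68 = 0.4265
Noncentrality parameter: δ = d·√(n/2) = 0.4265 × √(27/2) = 1.5670
Critical value for a one-sided test at α = 0.05: z_α = 1.645.
Power = P(Z > 1.645 − δ) = Φ(-0.078) = 0.4690.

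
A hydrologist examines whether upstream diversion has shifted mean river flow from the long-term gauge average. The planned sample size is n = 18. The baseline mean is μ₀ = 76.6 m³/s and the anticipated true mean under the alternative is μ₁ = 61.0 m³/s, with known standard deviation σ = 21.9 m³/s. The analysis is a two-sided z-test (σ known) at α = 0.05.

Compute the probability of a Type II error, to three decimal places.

Standardized effect: d = |μ₁ − μ₀| / σ = |61.0 − 76.6| / 21.9 = 0.7123
Noncentrality parameter: δ = d·√n = 0.7123 × √18 = 3.0222
Critical value for a two-sided test at α = 0.05: z_{α/2} = 1.960.
Power = Φ(δ − 1.960) + Φ(−δ − 1.960) = Φ(1.062) + Φ(-4.982) = 0.8559 + 0.0000 = 0.8559.
Type II error: β = 1 − power = 1 − 0.8559 = 0.1441.

β ≈ 0.144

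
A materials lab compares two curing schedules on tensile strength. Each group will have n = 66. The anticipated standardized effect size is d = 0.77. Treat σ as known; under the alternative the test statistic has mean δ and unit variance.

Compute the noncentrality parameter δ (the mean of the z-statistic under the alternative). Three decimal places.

δ ≈ 4.423

The noncentrality parameter scales effect size by the design's sample-size factor: δ = d·√(n/2) = 0.77 × √(66/2) = 4.4233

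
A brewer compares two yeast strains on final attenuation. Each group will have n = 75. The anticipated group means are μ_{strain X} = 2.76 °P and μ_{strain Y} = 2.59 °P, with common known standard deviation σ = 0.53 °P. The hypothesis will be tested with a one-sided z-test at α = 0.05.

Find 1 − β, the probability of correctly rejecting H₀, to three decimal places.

Standardized effect: d = |μ_{strain X} − μ_{strain Y}| / σ = |2.76 − 2.59| / 0.53 = 0.3208
Noncentrality parameter: δ = d·√(n/2) = 0.3208 × √(75/2) = 1.9642
One-sided α = 0.05 → critical value z_{0.05} = 1.645.
Power = Φ(δ − 1.645) = Φ(0.319) = 0.6253.

Power ≈ 0.625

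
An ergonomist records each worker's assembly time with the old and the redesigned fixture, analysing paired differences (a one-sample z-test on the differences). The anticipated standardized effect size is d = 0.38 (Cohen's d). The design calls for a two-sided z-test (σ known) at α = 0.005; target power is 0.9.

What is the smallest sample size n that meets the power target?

Set Φ(δ − 2.807) = 0.9; then δ − 2.807 = Φ⁻¹(0.9) = 1.282, giving δ = 4.089.
(Ignoring the negligible lower-tail rejection probability gives the usual closed-form inversion.)
δ = d·√n ⇒ n = (δ/d)² = (4.089 / 0.38)² = 115.77.
Rounding up, n = 116.

n = 116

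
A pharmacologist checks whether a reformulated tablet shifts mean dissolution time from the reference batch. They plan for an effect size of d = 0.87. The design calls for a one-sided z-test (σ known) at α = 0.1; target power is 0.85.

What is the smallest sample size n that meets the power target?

n = 8

Set Φ(δ − 1.282) = 0.85; then δ − 1.282 = Φ⁻¹(0.85) = 1.036, giving δ = 2.318.
δ = d·√n ⇒ n = (δ/d)² = (2.318 / 0.87)² = 7.10.
Rounding up, n = 8.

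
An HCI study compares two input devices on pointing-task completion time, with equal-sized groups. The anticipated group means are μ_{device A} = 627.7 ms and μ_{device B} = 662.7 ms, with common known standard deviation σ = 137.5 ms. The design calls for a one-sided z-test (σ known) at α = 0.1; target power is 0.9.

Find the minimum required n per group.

Standardized effect: d = |μ_{device A} − μ_{device B}| / σ = |627.7 − 662.7| / 137.5 = 0.2545
Set Φ(δ − 1.282) = 0.9; then δ − 1.282 = Φ⁻¹(0.9) = 1.282, giving δ = 2.563.
δ = d·√(n/2) ⇒ n = 2(δ/d)² = 2 × (2.563 / 0.2545)² = 202.78.
Round up to the next whole unit.

n = 203 per group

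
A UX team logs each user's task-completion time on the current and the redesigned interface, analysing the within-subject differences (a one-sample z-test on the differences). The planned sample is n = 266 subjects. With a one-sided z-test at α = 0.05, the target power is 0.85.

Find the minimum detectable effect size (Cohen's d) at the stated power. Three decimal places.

Need Φ(δ − 1.645) = 0.85, so δ = 1.645 + 1.036 = 2.681.
δ = d·√n ⇒ d = δ/√n = 2.681/√266 = 0.1644.

d ≈ 0.164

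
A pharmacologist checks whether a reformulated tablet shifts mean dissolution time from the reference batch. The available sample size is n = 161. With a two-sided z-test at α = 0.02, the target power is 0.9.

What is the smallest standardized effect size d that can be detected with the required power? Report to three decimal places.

Required noncentrality: δ = z_{0.01} + z_{0.10} = 2.326 + 1.282 = 3.608.
(The second rejection-region term Φ(−δ − z_{α/2}) is negligible and dropped.)
δ = d·√n ⇒ d = δ/√n = 3.608/√161 = 0.2843.

d ≈ 0.284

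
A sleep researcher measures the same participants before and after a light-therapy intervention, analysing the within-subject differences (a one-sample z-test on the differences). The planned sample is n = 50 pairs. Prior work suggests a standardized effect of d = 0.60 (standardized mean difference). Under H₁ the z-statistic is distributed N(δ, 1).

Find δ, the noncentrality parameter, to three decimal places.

δ ≈ 4.243

δ = d·√n = 0.60 × √50 = 4.2426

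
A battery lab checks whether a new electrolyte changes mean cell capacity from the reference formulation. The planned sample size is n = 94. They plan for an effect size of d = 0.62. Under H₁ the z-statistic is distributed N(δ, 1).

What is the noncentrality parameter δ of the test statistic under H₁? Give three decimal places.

δ ≈ 6.011

The noncentrality parameter scales effect size by the design's sample-size factor: δ = d·√n = 0.62 × √94 = 6.0111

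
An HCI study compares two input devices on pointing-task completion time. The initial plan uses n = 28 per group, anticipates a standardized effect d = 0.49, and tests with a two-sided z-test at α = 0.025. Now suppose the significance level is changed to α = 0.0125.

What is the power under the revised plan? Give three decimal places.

Power ≈ 0.253

δ = d·√(n/2) = 0.49 × √(28/2) = 1.8334 (unchanged). New critical value: z_{0.0063} = 2.498.
Revised power = Φ(δ − 2.498) + Φ(−δ − 2.498) = Φ(-0.664) + Φ(-4.331) = 0.2533 + 0.0000 = 0.2533.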